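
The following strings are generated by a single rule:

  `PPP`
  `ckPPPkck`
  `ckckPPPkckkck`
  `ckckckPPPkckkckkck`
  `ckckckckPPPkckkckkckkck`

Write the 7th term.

ckckckckckckPPPkckkckkckkckkckkck

s(k+1) = ck·s(k)·kck, so each term gains ck as a prefix and kck as a suffix.
From ckckckckPPPkckkckkckkck, 2 further steps: ckckckckPPPkckkckkckkck → ckckckckckPPPkckkckkckkckkck → (answer).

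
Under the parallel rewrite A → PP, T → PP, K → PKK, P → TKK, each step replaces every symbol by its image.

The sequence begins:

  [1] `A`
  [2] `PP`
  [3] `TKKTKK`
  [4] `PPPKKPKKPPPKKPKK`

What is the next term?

TKKTKKTKKPKKPKKTKKPKKPKKTKKTKKTKKPKKPKKTKKPKKPKK

φ(PPPKKPKKPPPKKPKK) expands symbol-by-symbol to TKK TKK TKK PKK PKK TKK PKK PKK TKK TKK TKK PKK PKK TKK PKK PKK; joining the 16 pieces gives the next term.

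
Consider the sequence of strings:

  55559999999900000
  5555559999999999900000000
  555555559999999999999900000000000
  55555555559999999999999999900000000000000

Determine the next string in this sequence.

The n-th term is 2n 5's then 3n+2 9's then 3n-1 0's, where the shown terms are n = 2, 3, 4, 5.
Setting n = 6 gives 12, 20, 17 characters in each block.

5555555555559999999999999999999900000000000000000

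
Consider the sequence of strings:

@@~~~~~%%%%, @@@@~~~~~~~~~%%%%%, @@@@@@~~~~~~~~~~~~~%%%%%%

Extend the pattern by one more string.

@@@@@@@@~~~~~~~~~~~~~~~~~%%%%%%%

Term n consists of 2n @'s, followed by 4n+1 ~'s, followed by n+3 %'s (n = 1, 2, …).
Setting n = 4 gives 8, 17, 7 characters in each block.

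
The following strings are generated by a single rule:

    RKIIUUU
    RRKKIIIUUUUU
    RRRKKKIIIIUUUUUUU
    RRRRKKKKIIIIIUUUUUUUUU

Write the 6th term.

Reading off run lengths: R runs 1, 2, 3, 4; K runs 1, 2, 3, 4; I runs 2, 3, 4, 5; U runs 3, 5, 7, 9 — each is linear in n (n = 1, 2, …).
Setting n = 6 gives 6, 6, 7, 13 characters in each block.

RRRRRRKKKKKKIIIIIIIUUUUUUUUUUUUU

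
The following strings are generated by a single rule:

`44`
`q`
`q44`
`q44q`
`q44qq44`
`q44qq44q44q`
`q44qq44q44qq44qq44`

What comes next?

q44qq44q44qq44qq44q44qq44q44q

From term 3 onward, concatenate the last term with the second-to-last: q·44 = q44, q44·q = q44q, …
So term 8 is q44qq44q44qq44qq44·q44qq44q44q.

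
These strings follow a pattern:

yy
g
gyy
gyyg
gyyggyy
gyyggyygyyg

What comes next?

gyyggyygyyggyyggyy

From term 3 onward, concatenate the last term with the second-to-last: g·yy = gyy, gyy·g = gyyg, …
Continuing: gyyggyygyyg · gyyggyy gives term 7.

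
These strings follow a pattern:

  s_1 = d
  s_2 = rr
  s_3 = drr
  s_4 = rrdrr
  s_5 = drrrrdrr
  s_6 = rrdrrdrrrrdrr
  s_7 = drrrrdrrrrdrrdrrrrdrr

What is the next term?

rrdrrdrrrrdrrdrrrrdrrrrdrrdrrrrdrr

Each term (from the third on) is the two preceding terms concatenated in order: term 3 = d·rr = drr.
The next term joins rrdrrdrrrrdrr and drrrrdrrrrdrrdrrrrdrr.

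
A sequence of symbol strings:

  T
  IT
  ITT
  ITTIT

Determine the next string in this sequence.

Each term (from the third on) is the previous term followed by the one before it: term 3 = IT·T = ITT.
The next term joins ITTIT and ITT.

ITTITITT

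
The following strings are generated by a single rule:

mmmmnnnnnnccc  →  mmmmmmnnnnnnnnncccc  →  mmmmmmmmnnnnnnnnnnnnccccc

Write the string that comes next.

mmmmmmmmmmnnnnnnnnnnnnnnncccccc

Each string has the form m^{2n} n^{3n} c^{n+1}, where the shown terms are n = 2, 3, 4.
Setting n = 5 gives 10, 15, 6 characters in each block.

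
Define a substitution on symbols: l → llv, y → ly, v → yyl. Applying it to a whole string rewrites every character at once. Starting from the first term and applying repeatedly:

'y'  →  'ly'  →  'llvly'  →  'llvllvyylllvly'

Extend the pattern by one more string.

llvllvyylllvllvyyllylyllvllvllvyylllvly

Applying the rule to each of the 14 symbols of llvllvyylllvly gives the pieces llv llv yyl llv llv yyl ly ly llv llv llv yyl llv ly, which concatenate to the answer.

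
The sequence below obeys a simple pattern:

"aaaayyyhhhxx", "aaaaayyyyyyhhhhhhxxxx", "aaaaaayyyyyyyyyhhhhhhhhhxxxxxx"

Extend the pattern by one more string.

aaaaaaayyyyyyyyyyyyhhhhhhhhhhhhxxxxxxxx

Each string has the form a^{n+3} y^{3n} h^{3n} x^{2n} (n = 1, 2, …).
At n = 4 the blocks have lengths 7, 12, 12, 8.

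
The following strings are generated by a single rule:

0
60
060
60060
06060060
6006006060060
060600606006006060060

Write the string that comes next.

6006006060060060600606006006060060

Each term (from the third on) is the two preceding terms concatenated in order: term 3 = 0·60 = 060.
Continuing: 6006006060060 · 060600606006006060060 gives term 8.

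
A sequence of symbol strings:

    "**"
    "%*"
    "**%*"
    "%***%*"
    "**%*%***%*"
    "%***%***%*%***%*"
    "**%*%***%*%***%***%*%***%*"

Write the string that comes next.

From term 3 onward, concatenate the second-to-last term with the last: **·%* = **%*, %*·**%* = %***%*, …
Continuing: %***%***%*%***%* · **%*%***%*%***%***%*%***%* gives term 8.

%***%***%*%***%***%*%***%*%***%***%*%***%*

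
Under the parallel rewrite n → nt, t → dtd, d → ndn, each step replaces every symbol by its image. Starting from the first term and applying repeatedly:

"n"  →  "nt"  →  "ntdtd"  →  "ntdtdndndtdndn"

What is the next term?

Rewriting the 14 symbols of ntdtdndndtdndn one by one yields nt dtd ndn dtd ndn nt ndn nt ndn dtd ndn nt ndn nt; concatenated:

ntdtdndndtdndnntndnntndndtdndnntndnnt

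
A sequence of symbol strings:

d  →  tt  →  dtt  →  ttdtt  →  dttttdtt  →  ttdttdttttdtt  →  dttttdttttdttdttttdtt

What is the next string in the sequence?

This is a Fibonacci-style word recurrence s(k) = s(k−2)·s(k−1): e.g. d·tt = dtt.
So term 8 is ttdttdttttdtt·dttttdttttdttdttttdtt.

ttdttdttttdttdttttdttttdttdttttdtt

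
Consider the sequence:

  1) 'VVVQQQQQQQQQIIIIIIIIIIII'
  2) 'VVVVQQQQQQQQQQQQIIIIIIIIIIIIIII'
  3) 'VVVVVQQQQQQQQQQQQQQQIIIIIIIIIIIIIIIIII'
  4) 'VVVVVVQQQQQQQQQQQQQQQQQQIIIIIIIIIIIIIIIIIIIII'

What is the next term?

VVVVVVVQQQQQQQQQQQQQQQQQQQQQIIIIIIIIIIIIIIIIIIIIIIII

Term n consists of n V's, followed by 3n Q's, followed by 3n+3 I's, where the shown terms are n = 3, 4, 5, 6.
At n = 7 the blocks have lengths 7, 21, 24.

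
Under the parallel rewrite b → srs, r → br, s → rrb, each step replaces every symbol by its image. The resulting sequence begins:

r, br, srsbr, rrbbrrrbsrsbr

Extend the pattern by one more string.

Rewriting the 13 symbols of rrbbrrrbsrsbr one by one yields br br srs srs br br br srs rrb br rrb srs br; concatenated:

brbrsrssrsbrbrbrsrsrrbbrrrbsrsbr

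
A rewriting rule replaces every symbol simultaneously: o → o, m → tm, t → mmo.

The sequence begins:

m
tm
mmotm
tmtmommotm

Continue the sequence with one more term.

Rewriting each symbol of tmtmommotm: t→mmo, m→tm, t→mmo, m→tm, o→o, m→tm, m→tm, o→o, t→mmo, m→tm, which concatenates to mmo tm mmo tm o tm tm o mmo tm.

mmotmmmotmotmtmommotm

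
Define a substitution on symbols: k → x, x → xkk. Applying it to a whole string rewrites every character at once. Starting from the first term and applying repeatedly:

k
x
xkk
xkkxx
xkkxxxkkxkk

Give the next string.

xkkxxxkkxkkxkkxxxkkxx

Expanding xkkxxxkkxkk: x→xkk, k→x, k→x, x→xkk, x→xkk, x→xkk, k→x, k→x, x→xkk, k→x, k→x. Concatenated: xkk x x xkk xkk xkk x x xkk x x.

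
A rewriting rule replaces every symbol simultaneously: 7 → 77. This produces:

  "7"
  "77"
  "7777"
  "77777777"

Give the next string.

Apply φ to 77777777 symbol by symbol: 7→77, 7→77, 7→77, 7→77, 7→77, 7→77, 7→77, 7→77; joined: 77 77 77 77 77 77 77 77.

7777777777777777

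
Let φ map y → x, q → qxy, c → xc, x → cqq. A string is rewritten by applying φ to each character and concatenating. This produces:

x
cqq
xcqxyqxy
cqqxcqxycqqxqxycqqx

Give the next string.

Applying the rule to each of the 19 symbols of cqqxcqxycqqxqxycqqx gives the pieces xc qxy qxy cqq xc qxy cqq x xc qxy qxy cqq qxy cqq x xc qxy qxy cqq, which concatenate to the answer.

xcqxyqxycqqxcqxycqqxxcqxyqxycqqqxycqqxxcqxyqxycqq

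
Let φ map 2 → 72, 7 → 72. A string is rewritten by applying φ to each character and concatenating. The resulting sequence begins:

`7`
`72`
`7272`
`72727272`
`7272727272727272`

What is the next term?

72727272727272727272727272727272

Replace each of the 16 characters of 7272727272727272 in place — 72 72 72 72 72 72 72 72 72 72 72 72 72 72 72 72 — and concatenate.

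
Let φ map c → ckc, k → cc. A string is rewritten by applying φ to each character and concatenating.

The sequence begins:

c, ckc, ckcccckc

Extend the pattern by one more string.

ckcccckcckcckcckcccckc

Apply φ to ckcccckc symbol by symbol: c→ckc, k→cc, c→ckc, c→ckc, c→ckc, c→ckc, k→cc, c→ckc; joined: ckc cc ckc ckc ckc ckc cc ckc.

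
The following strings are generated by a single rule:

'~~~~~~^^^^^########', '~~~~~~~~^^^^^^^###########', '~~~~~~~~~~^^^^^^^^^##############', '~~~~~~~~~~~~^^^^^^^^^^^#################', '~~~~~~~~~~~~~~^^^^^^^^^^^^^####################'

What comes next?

The n-th term is 2n+2 ~'s then 2n+1 ^'s then 3n+2 #'s, where the shown terms are n = 2, 3, 4, 5, 6.
For the next term, n = 7, so the run lengths are 16, 15, 23.

~~~~~~~~~~~~~~~~^^^^^^^^^^^^^^^#######################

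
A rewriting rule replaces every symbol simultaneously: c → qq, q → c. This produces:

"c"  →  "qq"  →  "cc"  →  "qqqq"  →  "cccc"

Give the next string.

qqqqqqqq

Expanding cccc: c→qq, c→qq, c→qq, c→qq. Concatenated: qq qq qq qq.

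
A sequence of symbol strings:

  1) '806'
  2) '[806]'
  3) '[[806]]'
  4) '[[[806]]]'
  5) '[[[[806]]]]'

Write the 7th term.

[[[[[[806]]]]]]

Each term wraps the previous one in [ on the left and ] on the right.
From [[[[806]]]], 2 further steps: [[[[806]]]] → [[[[[806]]]]] → (answer).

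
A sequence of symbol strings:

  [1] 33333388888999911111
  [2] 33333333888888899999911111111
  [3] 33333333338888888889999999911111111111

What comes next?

33333333333388888888888999999999911111111111111

Each string has the form 3^{2n+2} 8^{2n+1} 9^{2n} 1^{3n-1}, where the shown terms are n = 2, 3, 4.
For the next term, n = 5, so the run lengths are 12, 11, 10, 14.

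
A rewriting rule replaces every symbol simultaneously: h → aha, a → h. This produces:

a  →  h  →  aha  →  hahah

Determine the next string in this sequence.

Expanding hahah: h→aha, a→h, h→aha, a→h, h→aha. Concatenated: aha h aha h aha.

ahahahahaha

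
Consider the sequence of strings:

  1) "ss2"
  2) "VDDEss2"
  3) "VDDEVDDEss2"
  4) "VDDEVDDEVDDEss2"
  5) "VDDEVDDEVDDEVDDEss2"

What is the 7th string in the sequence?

Every step adds VDDE at the front: s(k+1) = VDDE·s(k).
From VDDEVDDEVDDEVDDEss2, 2 further steps: VDDEVDDEVDDEVDDEss2 → VDDEVDDEVDDEVDDEVDDEss2 → (answer).

VDDEVDDEVDDEVDDEVDDEVDDEss2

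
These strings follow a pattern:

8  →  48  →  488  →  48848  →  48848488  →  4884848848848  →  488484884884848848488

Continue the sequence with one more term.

Each term (from the third on) is the previous term followed by the one before it: term 3 = 48·8 = 488.
So term 8 is 488484884884848848488·4884848848848.

4884848848848488484884884848848848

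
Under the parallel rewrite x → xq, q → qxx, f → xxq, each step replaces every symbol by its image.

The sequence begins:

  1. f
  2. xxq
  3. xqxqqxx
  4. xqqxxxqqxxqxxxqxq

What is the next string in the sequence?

Rewriting the 17 symbols of xqqxxxqqxxqxxxqxq one by one yields xq qxx qxx xq xq xq qxx qxx xq xq qxx xq xq xq qxx xq qxx; concatenated:

xqqxxqxxxqxqxqqxxqxxxqxqqxxxqxqxqqxxxqqxx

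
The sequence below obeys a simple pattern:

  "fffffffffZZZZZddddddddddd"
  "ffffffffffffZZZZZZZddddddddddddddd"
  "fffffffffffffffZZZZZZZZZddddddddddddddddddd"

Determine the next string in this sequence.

ffffffffffffffffffZZZZZZZZZZZddddddddddddddddddddddd

Reading off run lengths: f runs 9, 12, 15; Z runs 5, 7, 9; d runs 11, 15, 19 — each is linear in n, where the shown terms are n = 2, 3, 4.
At n = 5 the blocks have lengths 18, 11, 23.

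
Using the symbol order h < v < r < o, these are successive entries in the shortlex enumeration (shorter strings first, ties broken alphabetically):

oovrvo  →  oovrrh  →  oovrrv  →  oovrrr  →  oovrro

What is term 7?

oovrov

Continuing the enumeration 2 steps past oovrro: oovrro → oovroh → (answer).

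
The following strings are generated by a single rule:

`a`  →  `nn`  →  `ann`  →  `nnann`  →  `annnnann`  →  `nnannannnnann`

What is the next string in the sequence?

Each term (from the third on) is the two preceding terms concatenated in order: term 3 = a·nn = ann.
Continuing: annnnann · nnannannnnann gives term 7.

annnnannnnannannnnann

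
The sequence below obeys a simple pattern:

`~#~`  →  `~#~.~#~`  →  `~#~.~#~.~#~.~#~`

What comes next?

s(k+1) = s(k)·.·s(k) — each term doubles the last with '.' between the halves.
One more doubling of ~#~.~#~.~#~.~#~ gives the answer.

~#~.~#~.~#~.~#~.~#~.~#~.~#~.~#~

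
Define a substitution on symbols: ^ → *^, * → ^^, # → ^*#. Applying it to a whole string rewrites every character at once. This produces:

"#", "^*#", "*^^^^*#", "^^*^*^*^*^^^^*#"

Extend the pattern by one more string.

Rewriting the 15 symbols of ^^*^*^*^*^^^^*# one by one yields *^ *^ ^^ *^ ^^ *^ ^^ *^ ^^ *^ *^ *^ *^ ^^ ^*#; concatenated:

*^*^^^*^^^*^^^*^^^*^*^*^*^^^^*#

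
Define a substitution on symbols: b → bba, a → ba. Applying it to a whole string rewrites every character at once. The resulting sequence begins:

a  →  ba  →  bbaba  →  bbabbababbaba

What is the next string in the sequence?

bbabbababbabbababbababbabbababbaba

φ(bbabbababbaba) expands symbol-by-symbol to bba bba ba bba bba ba bba ba bba bba ba bba ba; joining the 13 pieces gives the next term.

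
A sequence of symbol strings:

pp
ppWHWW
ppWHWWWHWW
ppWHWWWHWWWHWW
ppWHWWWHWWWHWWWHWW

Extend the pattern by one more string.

Every step adds WHWW to the end: s(k+1) = s(k)·WHWW.
One more step from ppWHWWWHWWWHWWWHWW gives the answer.

ppWHWWWHWWWHWWWHWWWHWW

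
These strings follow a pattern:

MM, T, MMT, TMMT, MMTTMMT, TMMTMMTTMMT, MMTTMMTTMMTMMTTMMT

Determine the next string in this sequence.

TMMTMMTTMMTMMTTMMTTMMTMMTTMMT

This is a Fibonacci-style word recurrence s(k) = s(k−2)·s(k−1): e.g. MM·T = MMT.
So term 8 is TMMTMMTTMMT·MMTTMMTTMMTMMTTMMT.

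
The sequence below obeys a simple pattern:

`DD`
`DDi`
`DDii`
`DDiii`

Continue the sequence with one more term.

Every step adds i to the end: s(k+1) = s(k)·i.
Applying this once more to DDiii:

DDiiii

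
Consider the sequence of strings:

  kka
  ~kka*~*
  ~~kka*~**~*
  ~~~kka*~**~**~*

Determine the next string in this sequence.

~~~~kka*~**~**~**~*

Every step adds ~ to the front and *~* to the end of the previous string.
So the next term is ~·~~~kka*~**~**~*·*~*.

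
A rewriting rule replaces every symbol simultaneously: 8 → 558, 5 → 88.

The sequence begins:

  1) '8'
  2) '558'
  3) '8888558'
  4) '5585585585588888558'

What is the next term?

88885588888558888855888885585585585585588888558

φ(5585585585588888558) expands symbol-by-symbol to 88 88 558 88 88 558 88 88 558 88 88 558 558 558 558 558 88 88 558; joining the 19 pieces gives the next term.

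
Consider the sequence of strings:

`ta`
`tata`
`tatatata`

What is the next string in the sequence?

s(k+1) = s(k)·s(k) — each term doubles the last.
One more doubling of tatatata gives the answer.

tatatatatatatata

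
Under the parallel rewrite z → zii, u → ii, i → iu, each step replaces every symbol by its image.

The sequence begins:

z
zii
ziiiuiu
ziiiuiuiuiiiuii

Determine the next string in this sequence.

ziiiuiuiuiiiuiiiuiiiuiuiuiiiuiu

Applying the rule to each of the 15 symbols of ziiiuiuiuiiiuii gives the pieces zii iu iu iu ii iu ii iu ii iu iu iu ii iu iu, which concatenate to the answer.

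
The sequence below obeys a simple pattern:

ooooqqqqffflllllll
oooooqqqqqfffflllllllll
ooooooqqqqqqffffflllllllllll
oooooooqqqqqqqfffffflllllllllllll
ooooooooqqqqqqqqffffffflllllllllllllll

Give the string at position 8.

Each string has the form o^{n+1} q^{n+1} f^{n} l^{2n+1}, where the shown terms are n = 3, 4, 5, 6, 7.
Setting n = 10 gives 11, 11, 10, 21 characters in each block.

oooooooooooqqqqqqqqqqqfffffffffflllllllllllllllllllll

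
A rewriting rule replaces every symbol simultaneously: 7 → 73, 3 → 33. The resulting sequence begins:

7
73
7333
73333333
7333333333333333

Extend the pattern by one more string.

Replace each of the 16 characters of 7333333333333333 in place — 73 33 33 33 33 33 33 33 33 33 33 33 33 33 33 33 — and concatenate.

73333333333333333333333333333333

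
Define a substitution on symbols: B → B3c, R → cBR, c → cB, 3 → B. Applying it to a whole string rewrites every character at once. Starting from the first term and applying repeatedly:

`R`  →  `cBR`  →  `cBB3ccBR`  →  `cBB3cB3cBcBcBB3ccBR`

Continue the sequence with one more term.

Rewriting the 19 symbols of cBB3cB3cBcBcBB3ccBR one by one yields cB B3c B3c B cB B3c B cB B3c cB B3c cB B3c B3c B cB cB B3c cBR; concatenated:

cBB3cB3cBcBB3cBcBB3ccBB3ccBB3cB3cBcBcBB3ccBR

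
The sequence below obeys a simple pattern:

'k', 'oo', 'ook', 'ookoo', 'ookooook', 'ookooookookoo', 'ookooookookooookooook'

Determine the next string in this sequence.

Each term (from the third on) is the previous term followed by the one before it: term 3 = oo·k = ook.
So term 8 is ookooookookooookooook·ookooookookoo.

ookooookookooookooookookooookookoo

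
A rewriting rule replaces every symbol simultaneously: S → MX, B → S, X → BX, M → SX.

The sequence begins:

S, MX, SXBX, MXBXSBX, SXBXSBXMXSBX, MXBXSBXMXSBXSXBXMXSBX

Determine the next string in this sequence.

SXBXSBXMXSBXSXBXMXSBXMXBXSBXSXBXMXSBX

Replace each of the 21 characters of MXBXSBXMXSBXSXBXMXSBX in place — SX BX S BX MX S BX SX BX MX S BX MX BX S BX SX BX MX S BX — and concatenate.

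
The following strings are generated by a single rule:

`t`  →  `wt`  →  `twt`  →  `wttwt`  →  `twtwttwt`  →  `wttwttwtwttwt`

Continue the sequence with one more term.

twtwttwtwttwttwtwttwt

From term 3 onward, concatenate the second-to-last term with the last: t·wt = twt, wt·twt = wttwt, …
Continuing: twtwttwt · wttwttwtwttwt gives term 7.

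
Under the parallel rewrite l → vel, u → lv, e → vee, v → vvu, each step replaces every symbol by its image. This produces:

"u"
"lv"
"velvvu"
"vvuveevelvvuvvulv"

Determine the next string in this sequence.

Rewriting the 17 symbols of vvuveevelvvuvvulv one by one yields vvu vvu lv vvu vee vee vvu vee vel vvu vvu lv vvu vvu lv vel vvu; concatenated:

vvuvvulvvvuveeveevvuveevelvvuvvulvvvuvvulvvelvvu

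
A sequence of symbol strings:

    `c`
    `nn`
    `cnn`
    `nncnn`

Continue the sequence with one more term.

This is a Fibonacci-style word recurrence s(k) = s(k−2)·s(k−1): e.g. c·nn = cnn.
So term 5 is cnn·nncnn.

cnnnncnn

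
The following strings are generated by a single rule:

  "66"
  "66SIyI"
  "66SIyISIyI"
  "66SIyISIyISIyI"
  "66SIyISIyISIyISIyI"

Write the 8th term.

66SIyISIyISIyISIyISIyISIyISIyI

Every step adds SIyI to the end: s(k+1) = s(k)·SIyI.
From 66SIyISIyISIyISIyI, 3 further steps: 66SIyISIyISIyISIyI → 66SIyISIyISIyISIyISIyI → 66SIyISIyISIyISIyISIyISIyI → (answer).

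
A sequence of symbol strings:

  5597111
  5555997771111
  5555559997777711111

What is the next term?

5555555599997777777111111

Reading off run lengths: 5 runs 2, 4, 6; 9 runs 1, 2, 3; 7 runs 1, 3, 5; 1 runs 3, 4, 5 — each is linear in n (n = 1, 2, …).
Setting n = 4 gives 8, 4, 7, 6 characters in each block.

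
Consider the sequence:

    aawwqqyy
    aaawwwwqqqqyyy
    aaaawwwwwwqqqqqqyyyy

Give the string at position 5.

aaaaaawwwwwwwwwwqqqqqqqqqqyyyyyy

Term n consists of n+1 a's, followed by 2n w's, followed by 2n q's, followed by n+1 y's (n = 1, 2, …).
At n = 5 the blocks have lengths 6, 10, 10, 6.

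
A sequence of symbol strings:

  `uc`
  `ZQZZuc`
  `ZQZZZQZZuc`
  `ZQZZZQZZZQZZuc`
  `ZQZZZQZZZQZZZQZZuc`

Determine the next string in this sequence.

ZQZZZQZZZQZZZQZZZQZZuc

Every step adds ZQZZ at the front: s(k+1) = ZQZZ·s(k).
One more step from ZQZZZQZZZQZZZQZZuc gives the answer.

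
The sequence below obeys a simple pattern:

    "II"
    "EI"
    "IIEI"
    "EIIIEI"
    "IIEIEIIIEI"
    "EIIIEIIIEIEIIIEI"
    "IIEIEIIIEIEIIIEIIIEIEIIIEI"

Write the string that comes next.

Each term (from the third on) is the two preceding terms concatenated in order: term 3 = II·EI = IIEI.
Continuing: EIIIEIIIEIEIIIEI · IIEIEIIIEIEIIIEIIIEIEIIIEI gives term 8.

EIIIEIIIEIEIIIEIIIEIEIIIEIEIIIEIIIEIEIIIEI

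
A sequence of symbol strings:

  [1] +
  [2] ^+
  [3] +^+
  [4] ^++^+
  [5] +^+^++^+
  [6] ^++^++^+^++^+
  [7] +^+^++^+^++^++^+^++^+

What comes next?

^++^++^+^++^++^+^++^+^++^++^+^++^+

Each term (from the third on) is the two preceding terms concatenated in order: term 3 = +·^+ = +^+.
So term 8 is ^++^++^+^++^+·+^+^++^+^++^++^+^++^+.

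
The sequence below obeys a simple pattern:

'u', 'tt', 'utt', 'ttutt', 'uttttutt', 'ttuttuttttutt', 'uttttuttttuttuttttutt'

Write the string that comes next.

From term 3 onward, concatenate the second-to-last term with the last: u·tt = utt, tt·utt = ttutt, …
The next term joins ttuttuttttutt and uttttuttttuttuttttutt.

ttuttuttttuttuttttuttttuttuttttutt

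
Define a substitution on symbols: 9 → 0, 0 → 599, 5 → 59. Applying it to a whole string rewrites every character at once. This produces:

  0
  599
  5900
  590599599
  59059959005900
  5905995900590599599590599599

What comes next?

Replace each of the 28 characters of 5905995900590599599590599599 in place — 59 0 599 59 0 0 59 0 599 599 59 0 599 59 0 0 59 0 0 59 0 599 59 0 0 59 0 0 — and concatenate.

59059959005905995995905995900590059059959005900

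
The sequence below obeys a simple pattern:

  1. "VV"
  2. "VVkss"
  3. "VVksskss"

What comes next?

VVkssksskss

Every step adds kss to the end: s(k+1) = s(k)·kss.
So the next term is VVksskss·kss.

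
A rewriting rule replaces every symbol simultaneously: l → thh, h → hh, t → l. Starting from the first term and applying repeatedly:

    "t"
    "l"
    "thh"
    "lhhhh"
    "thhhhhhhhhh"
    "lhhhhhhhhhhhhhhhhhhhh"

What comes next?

thhhhhhhhhhhhhhhhhhhhhhhhhhhhhhhhhhhhhhhhhh

φ(lhhhhhhhhhhhhhhhhhhhh) expands symbol-by-symbol to thh hh hh hh hh hh hh hh hh hh hh hh hh hh hh hh hh hh hh hh hh; joining the 21 pieces gives the next term.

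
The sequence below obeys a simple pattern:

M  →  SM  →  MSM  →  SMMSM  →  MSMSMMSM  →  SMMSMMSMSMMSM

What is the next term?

MSMSMMSMSMMSMMSMSMMSM

From term 3 onward, concatenate the second-to-last term with the last: M·SM = MSM, SM·MSM = SMMSM, …
Continuing: MSMSMMSM · SMMSMMSMSMMSM gives term 7.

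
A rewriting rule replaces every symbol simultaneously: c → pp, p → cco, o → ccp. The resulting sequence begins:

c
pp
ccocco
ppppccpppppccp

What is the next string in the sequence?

Applying the rule to each of the 14 symbols of ppppccpppppccp gives the pieces cco cco cco cco pp pp cco cco cco cco cco pp pp cco, which concatenate to the answer.

ccoccoccoccoppppccoccoccoccoccoppppcco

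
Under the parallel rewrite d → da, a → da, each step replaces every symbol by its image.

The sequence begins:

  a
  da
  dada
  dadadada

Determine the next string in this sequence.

dadadadadadadada

Expanding dadadada: d→da, a→da, d→da, a→da, d→da, a→da, d→da, a→da. Concatenated: da da da da da da da da.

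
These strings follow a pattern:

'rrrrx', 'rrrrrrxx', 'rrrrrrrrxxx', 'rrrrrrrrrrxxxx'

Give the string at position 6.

The n-th term is 2n r's then n-1 x's, where the shown terms are n = 2, 3, 4, 5.
Setting n = 7 gives 14, 6 characters in each block.

rrrrrrrrrrrrrrxxxxxx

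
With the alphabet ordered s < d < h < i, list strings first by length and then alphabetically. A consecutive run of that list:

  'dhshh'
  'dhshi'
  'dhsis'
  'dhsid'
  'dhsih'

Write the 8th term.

Continuing the enumeration 3 steps past dhsih: dhsih → dhsii → dhdss → (answer).

dhdsd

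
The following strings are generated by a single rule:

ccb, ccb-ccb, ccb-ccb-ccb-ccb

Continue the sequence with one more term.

s(k+1) = s(k)·-·s(k) — each term doubles the last with '-' between the halves.
Doubling ccb-ccb-ccb-ccb with '-' between the halves:

ccb-ccb-ccb-ccb-ccb-ccb-ccb-ccb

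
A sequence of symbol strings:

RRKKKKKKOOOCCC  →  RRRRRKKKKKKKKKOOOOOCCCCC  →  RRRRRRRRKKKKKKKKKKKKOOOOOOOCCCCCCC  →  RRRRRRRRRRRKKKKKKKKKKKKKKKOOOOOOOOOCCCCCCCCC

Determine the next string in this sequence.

RRRRRRRRRRRRRRKKKKKKKKKKKKKKKKKKOOOOOOOOOOOCCCCCCCCCCC

Term n consists of 3n-1 R's, followed by 3n+3 K's, followed by 2n+1 O's, followed by 2n+1 C's (n = 1, 2, …).
At n = 5 the blocks have lengths 14, 18, 11, 11.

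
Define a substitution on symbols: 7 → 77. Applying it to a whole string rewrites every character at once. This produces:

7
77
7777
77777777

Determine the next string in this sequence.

Expanding 77777777: 7→77, 7→77, 7→77, 7→77, 7→77, 7→77, 7→77, 7→77. Concatenated: 77 77 77 77 77 77 77 77.

7777777777777777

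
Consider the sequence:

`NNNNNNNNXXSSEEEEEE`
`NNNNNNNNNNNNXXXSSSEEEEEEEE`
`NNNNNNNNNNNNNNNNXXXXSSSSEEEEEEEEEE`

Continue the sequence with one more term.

NNNNNNNNNNNNNNNNNNNNXXXXXSSSSSEEEEEEEEEEEE

The n-th term is 4n N's then n X's then n S's then 2n+2 E's, where the shown terms are n = 2, 3, 4.
At n = 5 the blocks have lengths 20, 5, 5, 12.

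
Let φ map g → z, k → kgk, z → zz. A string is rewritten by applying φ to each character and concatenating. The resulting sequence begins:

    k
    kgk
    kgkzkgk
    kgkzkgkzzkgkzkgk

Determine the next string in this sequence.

Rewriting the 16 symbols of kgkzkgkzzkgkzkgk one by one yields kgk z kgk zz kgk z kgk zz zz kgk z kgk zz kgk z kgk; concatenated:

kgkzkgkzzkgkzkgkzzzzkgkzkgkzzkgkzkgk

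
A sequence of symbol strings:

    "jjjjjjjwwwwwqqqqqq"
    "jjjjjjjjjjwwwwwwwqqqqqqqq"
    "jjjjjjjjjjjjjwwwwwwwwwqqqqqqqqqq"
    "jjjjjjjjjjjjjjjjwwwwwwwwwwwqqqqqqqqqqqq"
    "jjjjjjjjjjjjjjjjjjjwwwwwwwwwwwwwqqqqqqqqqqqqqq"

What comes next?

jjjjjjjjjjjjjjjjjjjjjjwwwwwwwwwwwwwwwqqqqqqqqqqqqqqqq

Reading off run lengths: j runs 7, 10, 13, 16, 19; w runs 5, 7, 9, 11, 13; q runs 6, 8, 10, 12, 14 — each is linear in n, where the shown terms are n = 3, 4, 5, 6, 7.
Setting n = 8 gives 22, 15, 16 characters in each block.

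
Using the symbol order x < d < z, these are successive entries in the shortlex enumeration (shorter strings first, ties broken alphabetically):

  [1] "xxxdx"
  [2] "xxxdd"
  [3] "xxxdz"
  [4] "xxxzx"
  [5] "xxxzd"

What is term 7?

Advancing 2 positions from xxxzd through xxxzd → xxxzz reaches term 7.

xxdxx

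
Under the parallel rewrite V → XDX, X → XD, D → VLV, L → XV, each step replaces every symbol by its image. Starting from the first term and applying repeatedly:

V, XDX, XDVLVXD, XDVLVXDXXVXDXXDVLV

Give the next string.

φ(XDVLVXDXXVXDXXDVLV) expands symbol-by-symbol to XD VLV XDX XV XDX XD VLV XD XD XDX XD VLV XD XD VLV XDX XV XDX; joining the 18 pieces gives the next term.

XDVLVXDXXVXDXXDVLVXDXDXDXXDVLVXDXDVLVXDXXVXDX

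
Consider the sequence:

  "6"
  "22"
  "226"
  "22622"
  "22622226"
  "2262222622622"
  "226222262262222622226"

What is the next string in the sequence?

This is a Fibonacci-style word recurrence s(k) = s(k−1)·s(k−2): e.g. 22·6 = 226.
So term 8 is 226222262262222622226·2262222622622.

2262222622622226222262262222622622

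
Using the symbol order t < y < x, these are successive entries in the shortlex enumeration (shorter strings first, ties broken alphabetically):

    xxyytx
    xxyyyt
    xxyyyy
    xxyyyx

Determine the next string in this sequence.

Find the rightmost character of xxyyyx below x, bump it to the next letter, and reset everything to its right to t.

xxyyxt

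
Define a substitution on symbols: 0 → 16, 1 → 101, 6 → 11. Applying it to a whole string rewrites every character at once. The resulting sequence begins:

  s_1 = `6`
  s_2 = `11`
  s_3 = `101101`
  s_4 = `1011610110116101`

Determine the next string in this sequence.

φ(1011610110116101) expands symbol-by-symbol to 101 16 101 101 11 101 16 101 101 16 101 101 11 101 16 101; joining the 16 pieces gives the next term.

101161011011110116101101161011011110116101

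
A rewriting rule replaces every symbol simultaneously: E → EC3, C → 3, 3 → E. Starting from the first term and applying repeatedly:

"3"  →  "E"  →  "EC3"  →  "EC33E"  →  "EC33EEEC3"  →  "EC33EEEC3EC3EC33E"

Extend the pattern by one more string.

Rewriting the 17 symbols of EC33EEEC3EC3EC33E one by one yields EC3 3 E E EC3 EC3 EC3 3 E EC3 3 E EC3 3 E E EC3; concatenated:

EC33EEEC3EC3EC33EEC33EEC33EEEC3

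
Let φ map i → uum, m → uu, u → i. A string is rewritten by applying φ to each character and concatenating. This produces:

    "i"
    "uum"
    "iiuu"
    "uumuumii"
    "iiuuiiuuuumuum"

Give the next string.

uumuumiiuumuumiiiiuuiiuu

φ(iiuuiiuuuumuum) expands symbol-by-symbol to uum uum i i uum uum i i i i uu i i uu; joining the 14 pieces gives the next term.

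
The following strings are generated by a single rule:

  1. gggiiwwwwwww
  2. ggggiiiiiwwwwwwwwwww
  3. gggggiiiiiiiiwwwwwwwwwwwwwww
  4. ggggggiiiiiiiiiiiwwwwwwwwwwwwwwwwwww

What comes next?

gggggggiiiiiiiiiiiiiiwwwwwwwwwwwwwwwwwwwwwww

Reading off run lengths: g runs 3, 4, 5, 6; i runs 2, 5, 8, 11; w runs 7, 11, 15, 19 — each is linear in n (n = 1, 2, …).
Setting n = 5 gives 7, 14, 23 characters in each block.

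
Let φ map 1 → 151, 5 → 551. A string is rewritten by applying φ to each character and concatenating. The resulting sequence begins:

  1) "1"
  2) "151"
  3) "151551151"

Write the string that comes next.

Rewriting each symbol of 151551151: 1→151, 5→551, 1→151, 5→551, 5→551, 1→151, 1→151, 5→551, 1→151, which concatenates to 151 551 151 551 551 151 151 551 151.

151551151551551151151551151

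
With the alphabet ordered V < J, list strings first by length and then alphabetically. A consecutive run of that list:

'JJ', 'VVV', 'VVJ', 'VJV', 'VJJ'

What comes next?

JVV

Find the rightmost character of VJJ below J, bump it to the next letter, and reset everything to its right to V.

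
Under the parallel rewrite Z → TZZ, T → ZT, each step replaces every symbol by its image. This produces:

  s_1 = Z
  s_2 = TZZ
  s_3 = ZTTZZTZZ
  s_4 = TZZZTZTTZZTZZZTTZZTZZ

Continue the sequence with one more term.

Replace each of the 21 characters of TZZZTZTTZZTZZZTTZZTZZ in place — ZT TZZ TZZ TZZ ZT TZZ ZT ZT TZZ TZZ ZT TZZ TZZ TZZ ZT ZT TZZ TZZ ZT TZZ TZZ — and concatenate.

ZTTZZTZZTZZZTTZZZTZTTZZTZZZTTZZTZZTZZZTZTTZZTZZZTTZZTZZ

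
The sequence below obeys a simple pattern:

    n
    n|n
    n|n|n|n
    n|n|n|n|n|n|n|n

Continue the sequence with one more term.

n|n|n|n|n|n|n|n|n|n|n|n|n|n|n|n

Every step duplicates the string with '|' between the halves.
One more doubling of n|n|n|n|n|n|n|n gives the answer.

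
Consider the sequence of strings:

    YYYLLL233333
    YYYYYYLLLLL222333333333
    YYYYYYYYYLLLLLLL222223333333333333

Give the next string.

YYYYYYYYYYYYLLLLLLLLL222222233333333333333333

Term n consists of 3n Y's, followed by 2n+1 L's, followed by 2n-1 2's, followed by 4n+1 3's (n = 1, 2, …).
Setting n = 4 gives 12, 9, 7, 17 characters in each block.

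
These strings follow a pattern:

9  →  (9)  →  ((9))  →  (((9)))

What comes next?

Each term wraps the previous one in ( on the left and ) on the right.
Applying this once more to (((9))):

((((9))))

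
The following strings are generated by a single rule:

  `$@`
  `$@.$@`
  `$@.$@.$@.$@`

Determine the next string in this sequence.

Each string is two copies of the previous one joined by '.'.
Doubling $@.$@.$@.$@ with '.' between the halves:

$@.$@.$@.$@.$@.$@.$@.$@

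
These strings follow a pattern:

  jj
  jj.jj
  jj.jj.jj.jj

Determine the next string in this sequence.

Each string is two copies of the previous one joined by '.'.
So the next term is two copies of jj.jj.jj.jj with '.' between the halves.

jj.jj.jj.jj.jj.jj.jj.jj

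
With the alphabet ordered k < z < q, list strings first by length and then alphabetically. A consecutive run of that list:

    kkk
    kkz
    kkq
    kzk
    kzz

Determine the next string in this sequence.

kzq

The successor of kzz increments the rightmost position that isn't already q and resets every position after it to k.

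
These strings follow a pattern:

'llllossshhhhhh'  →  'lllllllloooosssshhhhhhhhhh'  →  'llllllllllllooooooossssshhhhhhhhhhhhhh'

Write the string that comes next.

lllllllllllllllloooooooooosssssshhhhhhhhhhhhhhhhhh

Reading off run lengths: l runs 4, 8, 12; o runs 1, 4, 7; s runs 3, 4, 5; h runs 6, 10, 14 — each is linear in n (n = 1, 2, …).
At n = 4 the blocks have lengths 16, 10, 6, 18.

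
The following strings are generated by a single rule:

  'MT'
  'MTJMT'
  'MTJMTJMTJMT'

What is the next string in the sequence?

Every step duplicates the string with 'J' between the halves.
One more doubling of MTJMTJMTJMT gives the answer.

MTJMTJMTJMTJMTJMTJMTJMT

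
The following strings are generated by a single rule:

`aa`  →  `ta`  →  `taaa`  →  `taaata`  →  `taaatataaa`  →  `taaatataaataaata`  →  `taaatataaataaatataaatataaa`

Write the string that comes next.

This is a Fibonacci-style word recurrence s(k) = s(k−1)·s(k−2): e.g. ta·aa = taaa.
The next term joins taaatataaataaatataaatataaa and taaatataaataaata.

taaatataaataaatataaatataaataaatataaataaata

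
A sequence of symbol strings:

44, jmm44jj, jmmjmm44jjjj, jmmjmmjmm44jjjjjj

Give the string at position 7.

jmmjmmjmmjmmjmmjmm44jjjjjjjjjjjj

Every step adds jmm to the front and jj to the end of the previous string.
From jmmjmmjmm44jjjjjj, 3 further steps: jmmjmmjmm44jjjjjj → jmmjmmjmmjmm44jjjjjjjj → jmmjmmjmmjmmjmm44jjjjjjjjjj → (answer).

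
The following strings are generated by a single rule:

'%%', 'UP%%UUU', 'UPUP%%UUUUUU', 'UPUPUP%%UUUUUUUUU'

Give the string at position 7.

UPUPUPUPUPUP%%UUUUUUUUUUUUUUUUUU

Every step adds UP to the front and UUU to the end of the previous string.
From UPUPUP%%UUUUUUUUU, 3 further steps: UPUPUP%%UUUUUUUUU → UPUPUPUP%%UUUUUUUUUUUU → UPUPUPUPUP%%UUUUUUUUUUUUUUU → (answer).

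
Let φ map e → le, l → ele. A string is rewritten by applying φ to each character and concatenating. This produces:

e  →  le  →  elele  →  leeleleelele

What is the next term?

eleleleeleleeleleleeleleelele

Rewriting each symbol of leeleleelele: l→ele, e→le, e→le, l→ele, e→le, l→ele, e→le, e→le, l→ele, e→le, l→ele, e→le, which concatenates to ele le le ele le ele le le ele le ele le.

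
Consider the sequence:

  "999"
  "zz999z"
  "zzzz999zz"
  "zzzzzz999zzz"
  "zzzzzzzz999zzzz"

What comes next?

Every step adds zz to the front and z to the end of the previous string.
Applying this once more to zzzzzzzz999zzzz:

zzzzzzzzzz999zzzzz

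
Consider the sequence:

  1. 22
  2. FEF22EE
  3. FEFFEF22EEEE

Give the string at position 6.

FEFFEFFEFFEFFEF22EEEEEEEEEE

s(k+1) = FEF·s(k)·EE, so each term gains FEF as a prefix and EE as a suffix.
From FEFFEF22EEEE, 3 further steps: FEFFEF22EEEE → FEFFEFFEF22EEEEEE → FEFFEFFEFFEF22EEEEEEEE → (answer).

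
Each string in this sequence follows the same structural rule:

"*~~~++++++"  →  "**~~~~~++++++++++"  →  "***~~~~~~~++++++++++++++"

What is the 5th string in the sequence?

Reading off run lengths: * runs 1, 2, 3; ~ runs 3, 5, 7; + runs 6, 10, 14 — each is linear in n, where the shown terms are n = 2, 3, 4.
Setting n = 6 gives 5, 11, 22 characters in each block.

*****~~~~~~~~~~~++++++++++++++++++++++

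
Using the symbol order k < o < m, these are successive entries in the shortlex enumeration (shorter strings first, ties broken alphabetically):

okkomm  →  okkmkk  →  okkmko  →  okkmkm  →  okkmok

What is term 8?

Stepping forward 3 times from okkmok: okkmok → okkmoo → okkmom, then the target.

okkmmk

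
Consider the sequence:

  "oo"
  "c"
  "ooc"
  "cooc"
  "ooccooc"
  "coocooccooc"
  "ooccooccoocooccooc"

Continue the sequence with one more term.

From term 3 onward, concatenate the second-to-last term with the last: oo·c = ooc, c·ooc = cooc, …
The next term joins coocooccooc and ooccooccoocooccooc.

coocooccoocooccooccoocooccooc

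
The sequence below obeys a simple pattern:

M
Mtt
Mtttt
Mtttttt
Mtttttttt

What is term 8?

Mtttttttttttttt

Every step adds tt to the end: s(k+1) = s(k)·tt.
From Mtttttttt, 3 further steps: Mtttttttt → Mtttttttttt → Mtttttttttttt → (answer).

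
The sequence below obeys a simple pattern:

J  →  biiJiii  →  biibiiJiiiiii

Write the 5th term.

s(k+1) = bii·s(k)·iii, so each term gains bii as a prefix and iii as a suffix.
From biibiiJiiiiii, 2 further steps: biibiiJiiiiii → biibiibiiJiiiiiiiii → (answer).

biibiibiibiiJiiiiiiiiiiii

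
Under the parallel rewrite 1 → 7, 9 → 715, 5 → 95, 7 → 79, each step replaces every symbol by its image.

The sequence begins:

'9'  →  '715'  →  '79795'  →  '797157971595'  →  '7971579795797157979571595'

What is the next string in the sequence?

Rewriting the 25 symbols of 7971579795797157979571595 one by one yields 79 715 79 7 95 79 715 79 715 95 79 715 79 7 95 79 715 79 715 95 79 7 95 715 95; concatenated:

797157979579715797159579715797957971579715957979571595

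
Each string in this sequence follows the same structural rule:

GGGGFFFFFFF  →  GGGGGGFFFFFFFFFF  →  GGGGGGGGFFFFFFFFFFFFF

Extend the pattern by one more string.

GGGGGGGGGGFFFFFFFFFFFFFFFF

Term n consists of 2n G's, followed by 3n+1 F's, where the shown terms are n = 2, 3, 4.
Setting n = 5 gives 10, 16 characters in each block.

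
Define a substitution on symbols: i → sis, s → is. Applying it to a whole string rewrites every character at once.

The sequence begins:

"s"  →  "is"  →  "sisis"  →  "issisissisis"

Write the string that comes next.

sisisissisissisisissisissisis

Apply φ to issisissisis symbol by symbol: i→sis, s→is, s→is, i→sis, s→is, i→sis, s→is, s→is, i→sis, s→is, i→sis, s→is; joined: sis is is sis is sis is is sis is sis is.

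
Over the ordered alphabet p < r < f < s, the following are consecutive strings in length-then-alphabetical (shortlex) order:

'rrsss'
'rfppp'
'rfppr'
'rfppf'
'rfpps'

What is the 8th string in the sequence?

Advancing 3 positions from rfpps through rfpps → rfprp → rfprr reaches term 8.

rfprf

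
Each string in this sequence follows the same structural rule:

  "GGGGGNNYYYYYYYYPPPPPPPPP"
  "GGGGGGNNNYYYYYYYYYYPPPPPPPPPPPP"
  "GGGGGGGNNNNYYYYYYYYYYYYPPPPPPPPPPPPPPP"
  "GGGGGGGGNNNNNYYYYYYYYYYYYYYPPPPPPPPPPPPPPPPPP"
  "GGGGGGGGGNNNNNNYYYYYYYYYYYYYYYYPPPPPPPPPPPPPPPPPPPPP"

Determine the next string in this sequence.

GGGGGGGGGGNNNNNNNYYYYYYYYYYYYYYYYYYPPPPPPPPPPPPPPPPPPPPPPPP

The n-th term is n+2 G's then n-1 N's then 2n+2 Y's then 3n P's, where the shown terms are n = 3, 4, 5, 6, 7.
For the next term, n = 8, so the run lengths are 10, 7, 18, 24.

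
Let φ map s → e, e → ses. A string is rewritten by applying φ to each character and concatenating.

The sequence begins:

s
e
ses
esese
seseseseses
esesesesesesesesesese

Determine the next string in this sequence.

seseseseseseseseseseseseseseseseseseseseses

Applying the rule to each of the 21 symbols of esesesesesesesesesese gives the pieces ses e ses e ses e ses e ses e ses e ses e ses e ses e ses e ses, which concatenate to the answer.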